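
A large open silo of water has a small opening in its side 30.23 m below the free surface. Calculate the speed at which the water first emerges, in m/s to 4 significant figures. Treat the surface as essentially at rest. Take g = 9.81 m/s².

v = 24.35 m/s

Bernoulli from surface to hole (P equal, v_surface ≈ 0): v = √(2gh) = √(2×9.81×30.23) = 24.35 m/s.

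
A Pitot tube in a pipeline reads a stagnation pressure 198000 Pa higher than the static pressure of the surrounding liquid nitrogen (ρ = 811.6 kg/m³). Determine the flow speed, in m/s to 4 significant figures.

At the stagnation point the flow is brought to rest, so Bernoulli gives P_stag − P_static = ½ρv².
v = √(2ΔP/ρ) = √(2·198000/811.6) = 22.09 m/s.

22.09 m/s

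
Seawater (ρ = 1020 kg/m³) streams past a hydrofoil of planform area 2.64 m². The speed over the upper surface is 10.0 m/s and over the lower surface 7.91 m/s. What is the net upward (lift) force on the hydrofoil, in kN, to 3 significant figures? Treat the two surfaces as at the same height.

F ≈ 50.4 kN

The faster flow above has the lower pressure; Bernoulli (same height) gives ΔP = ½ρ(v_up² − v_low²).
ΔP = ½·1020·(10.0² − 7.91²) = 19100 Pa.
Lift = ΔP · A = 19100 × 2.64 = 50400 N.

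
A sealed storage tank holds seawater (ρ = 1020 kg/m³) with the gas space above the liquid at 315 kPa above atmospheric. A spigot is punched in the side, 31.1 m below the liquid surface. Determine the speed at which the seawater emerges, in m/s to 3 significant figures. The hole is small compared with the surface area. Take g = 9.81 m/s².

v ≈ 35.0 m/s

Take point 1 at the surface (v₁ ≈ 0) and point 2 at the hole (at atmospheric pressure). Bernoulli: P₁ + ρg h = P_atm + ½ρv₂².
With P₁ − P_atm = 315000 Pa, v₂ = √(2gh + 2ΔP/ρ) = √(2·9.81·31.1 + 2·315000/1020) = 35.0 m/s.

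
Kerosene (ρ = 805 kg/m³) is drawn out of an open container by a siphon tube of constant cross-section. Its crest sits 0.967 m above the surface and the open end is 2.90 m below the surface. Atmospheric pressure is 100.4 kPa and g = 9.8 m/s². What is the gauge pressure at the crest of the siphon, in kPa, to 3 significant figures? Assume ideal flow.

-30.5 kPa

Bernoulli surface→outlet gives ½v² = g·h_out, so v = √(2·9.8·2.90) = 7.54 m/s.
Continuity keeps v the same throughout the tube; from surface to crest, P_atm + 0 = P_top + ½ρv² + ρg·h_top.
P_top = 100400 − ½·805·7.54² − 805·9.8·0.967 = 69900 Pa. So P_gauge = P_top − P_atm = -30500 Pa.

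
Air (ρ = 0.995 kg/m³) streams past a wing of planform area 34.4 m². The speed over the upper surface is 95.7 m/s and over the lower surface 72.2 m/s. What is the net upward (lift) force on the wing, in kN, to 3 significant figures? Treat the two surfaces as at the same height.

67.5 kN

From P + ½ρv² = const at equal height, P_low − P_up = ½ρ(v_up² − v_low²).
ΔP = ½·0.995·(95.7² − 72.2²) = 1960 Pa.
Lift = ΔP · A = 1960 × 34.4 = 67500 N.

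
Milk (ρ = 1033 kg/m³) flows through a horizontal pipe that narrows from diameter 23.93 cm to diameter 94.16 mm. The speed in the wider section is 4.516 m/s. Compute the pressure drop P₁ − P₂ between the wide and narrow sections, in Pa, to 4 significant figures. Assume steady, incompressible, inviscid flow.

ΔP ≈ 428900 Pa

By continuity, v₂ = v₁·A₁/A₂ = 4.516·(449.8/69.63) = 29.17 m/s.
Bernoulli (h₁ = h₂): P₁ − P₂ = ½ρ(v₂² − v₁²).
P₁ − P₂ = ½·1033·(29.17² − 4.516²) = ½·1033·830.4 = 428900 Pa.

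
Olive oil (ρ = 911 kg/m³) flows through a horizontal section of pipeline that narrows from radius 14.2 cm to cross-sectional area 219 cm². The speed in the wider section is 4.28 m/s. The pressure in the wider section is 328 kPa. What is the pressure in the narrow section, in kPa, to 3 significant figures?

267 kPa

By continuity, v₂ = v₁·A₁/A₂ = 4.28·(633/219) = 12.4 m/s.
Bernoulli (h₁ = h₂): P₁ − P₂ = ½ρ(v₂² − v₁²).
P₂ = P₁ − ½ρ(v₂² − v₁²) = 328000 − ½·911·(12.4² − 4.28²) = 328000 − 61500 = 267000 Pa.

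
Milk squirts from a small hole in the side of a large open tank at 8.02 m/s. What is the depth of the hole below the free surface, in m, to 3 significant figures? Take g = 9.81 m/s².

Torricelli: v = √(2gh), so h = v²/(2g).
h = 8.02²/(2·9.81) = 64.3/19.62 = 3.28 m.

3.28 m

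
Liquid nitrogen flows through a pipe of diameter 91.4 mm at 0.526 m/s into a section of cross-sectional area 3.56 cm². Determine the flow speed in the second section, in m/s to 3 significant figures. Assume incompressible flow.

v₂ = 9.69 m/s

By continuity, v₂ = v₁·A₁/A₂ = 0.526·(65.6/3.56) = 9.69 m/s.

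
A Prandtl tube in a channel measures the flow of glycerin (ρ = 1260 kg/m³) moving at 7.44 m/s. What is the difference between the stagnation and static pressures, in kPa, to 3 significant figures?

ΔP = 34.9 kPa

Bernoulli between the free stream and the stagnation point: ½ρv² = P_stag − P_static.
ΔP = ½·1260·7.44² = 34900 Pa.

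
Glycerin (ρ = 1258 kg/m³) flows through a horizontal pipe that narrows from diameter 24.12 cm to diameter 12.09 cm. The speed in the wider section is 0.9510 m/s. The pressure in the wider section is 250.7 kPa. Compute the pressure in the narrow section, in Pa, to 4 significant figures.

Mass conservation (A₁v₁ = A₂v₂) gives v₂ = 0.9510 × 456.9/114.8 = 3.785 m/s.
With no height change, Bernoulli's equation is P₁ + ½ρv₁² = P₂ + ½ρv₂².
P₂ = P₁ − ½ρ(v₂² − v₁²) = 250700 − ½·1258·(3.785² − 0.9510²) = 250700 − 8443 = 242300 Pa.

P₂ ≈ 242300 Pa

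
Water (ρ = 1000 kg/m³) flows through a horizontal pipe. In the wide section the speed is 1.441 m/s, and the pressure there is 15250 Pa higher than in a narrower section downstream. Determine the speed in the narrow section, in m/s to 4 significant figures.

5.708 m/s

Horizontal Bernoulli: P₁ + ½ρv₁² = P₂ + ½ρv₂², so v₂² = v₁² + 2(P₁ − P₂)/ρ.
v₂ = √(1.441² + 2·15250/1000) = √(2.076 + 30.50) = 5.708 m/s.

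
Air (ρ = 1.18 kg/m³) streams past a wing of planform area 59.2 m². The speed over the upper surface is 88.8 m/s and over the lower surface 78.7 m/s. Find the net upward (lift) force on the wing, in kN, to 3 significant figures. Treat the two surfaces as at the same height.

With equal heights on the two surfaces, Bernoulli gives P_lower − P_upper = ½ρ(v_upper² − v_lower²).
ΔP = ½·1.18·(88.8² − 78.7²) = 998 Pa.
Lift = ΔP · A = 998 × 59.2 = 59100 N.

F = 59.1 kN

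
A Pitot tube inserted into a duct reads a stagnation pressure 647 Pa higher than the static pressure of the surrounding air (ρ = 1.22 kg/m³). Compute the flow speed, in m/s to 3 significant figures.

At the stagnation point the flow is brought to rest, so Bernoulli gives P_stag − P_static = ½ρv².
v = √(2ΔP/ρ) = √(2·647/1.22) = 32.6 m/s.

32.6 m/s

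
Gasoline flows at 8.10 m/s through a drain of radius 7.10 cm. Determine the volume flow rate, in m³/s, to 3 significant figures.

Q ≈ 0.128 m³/s

Q = A·v = 0.0158 m² × 8.10 m/s = 0.128 m³/s.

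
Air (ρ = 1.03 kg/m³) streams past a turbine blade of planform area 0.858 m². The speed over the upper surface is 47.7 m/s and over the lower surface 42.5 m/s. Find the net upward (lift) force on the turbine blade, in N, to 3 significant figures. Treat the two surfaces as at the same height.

With equal heights on the two surfaces, Bernoulli gives P_lower − P_upper = ½ρ(v_upper² − v_lower²).
ΔP = ½·1.03·(47.7² − 42.5²) = 242 Pa.
Lift = ΔP · A = 242 × 0.858 = 207 N.

207 N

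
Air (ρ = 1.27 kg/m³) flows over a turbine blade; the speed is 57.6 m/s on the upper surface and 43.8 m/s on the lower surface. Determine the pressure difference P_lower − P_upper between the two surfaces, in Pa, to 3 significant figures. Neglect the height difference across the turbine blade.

ΔP ≈ 889 Pa

Bernoulli (same height): P_lower − P_upper = ½ρ(v_upper² − v_lower²).
ΔP = ½·1.27·(57.6² − 43.8²) = 889 Pa.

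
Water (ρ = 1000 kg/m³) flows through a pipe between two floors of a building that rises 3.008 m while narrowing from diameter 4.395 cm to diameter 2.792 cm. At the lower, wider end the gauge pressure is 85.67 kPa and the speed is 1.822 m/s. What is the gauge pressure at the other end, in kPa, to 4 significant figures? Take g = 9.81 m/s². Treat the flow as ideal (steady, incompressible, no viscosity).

Mass conservation (A₁v₁ = A₂v₂) gives v₂ = 1.822 × 15.17/6.122 = 4.515 m/s.
Applying Bernoulli between the two ends and solving for P₂: P₂ = P₁ + ½ρ(v₁² − v₂²) − ρgΔh.
P₂ = 85670 + ½·1000·(1.822² − 4.515²) − 1000·9.81·(+3.008) = 85670 + (-8532) − (29510) = 47630 Pa.

P₂ ≈ 47.63 kPa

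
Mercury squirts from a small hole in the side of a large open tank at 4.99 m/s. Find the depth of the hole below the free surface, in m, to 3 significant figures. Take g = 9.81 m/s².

h ≈ 1.27 m

Inverting v = √(2gh) gives h = v² / 2g.
h = 4.99²/(2·9.81) = 24.9/19.62 = 1.27 m.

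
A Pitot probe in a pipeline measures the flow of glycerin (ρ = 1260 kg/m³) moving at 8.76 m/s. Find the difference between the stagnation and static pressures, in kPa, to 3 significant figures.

At the stagnation point the flow is brought to rest, so Bernoulli gives P_stag − P_static = ½ρv².
ΔP = ½·1260·8.76² = 48300 Pa.

ΔP ≈ 48.3 kPa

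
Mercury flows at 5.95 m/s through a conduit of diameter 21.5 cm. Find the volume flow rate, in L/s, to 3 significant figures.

Q ≈ 216 L/s

Q = A·v = 0.0363 m² × 5.95 m/s = 0.216 m³/s.
Converting: 0.216 m³/s × 1000 = 216 L/s.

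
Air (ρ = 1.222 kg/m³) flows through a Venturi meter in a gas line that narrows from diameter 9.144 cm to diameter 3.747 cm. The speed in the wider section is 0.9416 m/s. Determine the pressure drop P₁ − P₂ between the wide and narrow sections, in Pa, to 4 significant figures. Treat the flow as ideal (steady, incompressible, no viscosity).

By continuity, v₂ = v₁·A₁/A₂ = 0.9416·(65.67/11.03) = 5.608 m/s.
With no height change, Bernoulli's equation is P₁ + ½ρv₁² = P₂ + ½ρv₂².
P₁ − P₂ = ½·1.222·(5.608² − 0.9416²) = ½·1.222·30.56 = 18.67 Pa.

18.67 Pa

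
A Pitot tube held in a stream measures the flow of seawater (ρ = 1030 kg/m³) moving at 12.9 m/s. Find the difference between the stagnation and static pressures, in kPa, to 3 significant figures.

Bernoulli between the free stream and the stagnation point: ½ρv² = P_stag − P_static.
ΔP = ½·1030·12.9² = 85700 Pa.

ΔP ≈ 85.7 kPa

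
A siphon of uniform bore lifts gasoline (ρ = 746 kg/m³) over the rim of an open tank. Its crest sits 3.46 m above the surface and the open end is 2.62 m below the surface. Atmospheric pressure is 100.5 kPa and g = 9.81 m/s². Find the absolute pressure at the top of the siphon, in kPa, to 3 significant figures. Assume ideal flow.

Bernoulli surface→outlet gives ½v² = g·h_out, so v = √(2·9.81·2.62) = 7.17 m/s.
The bore is uniform, so the speed at the crest is the same v. Bernoulli surface→crest: P_atm = P_top + ½ρv² + ρg·h_top.
P_top = 100500 − ½·746·7.17² − 746·9.81·3.46 = 56000 Pa.

P_top ≈ 56.0 kPa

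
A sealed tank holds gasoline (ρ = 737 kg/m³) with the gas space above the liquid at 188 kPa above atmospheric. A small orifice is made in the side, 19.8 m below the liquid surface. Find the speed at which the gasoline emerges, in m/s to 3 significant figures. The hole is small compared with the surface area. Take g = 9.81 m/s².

Take point 1 at the surface (v₁ ≈ 0) and point 2 at the hole (at atmospheric pressure). Bernoulli: P₁ + ρg h = P_atm + ½ρv₂².
With P₁ − P_atm = 188000 Pa, v₂ = √(2gh + 2ΔP/ρ) = √(2·9.81·19.8 + 2·188000/737) = 30.0 m/s.

v = 30.0 m/s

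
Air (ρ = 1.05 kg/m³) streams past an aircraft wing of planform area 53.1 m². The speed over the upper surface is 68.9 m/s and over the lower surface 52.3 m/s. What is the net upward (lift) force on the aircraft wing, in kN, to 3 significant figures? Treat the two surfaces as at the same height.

With equal heights on the two surfaces, Bernoulli gives P_lower − P_upper = ½ρ(v_upper² − v_lower²).
ΔP = ½·1.05·(68.9² − 52.3²) = 1060 Pa.
Lift = ΔP · A = 1060 × 53.1 = 56100 N.

F = 56.1 kN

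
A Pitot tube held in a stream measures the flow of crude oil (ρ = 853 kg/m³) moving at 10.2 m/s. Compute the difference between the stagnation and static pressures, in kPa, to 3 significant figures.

ΔP ≈ 44.4 kPa

Bernoulli between the free stream and the stagnation point: ½ρv² = P_stag − P_static.
ΔP = ½·853·10.2² = 44400 Pa.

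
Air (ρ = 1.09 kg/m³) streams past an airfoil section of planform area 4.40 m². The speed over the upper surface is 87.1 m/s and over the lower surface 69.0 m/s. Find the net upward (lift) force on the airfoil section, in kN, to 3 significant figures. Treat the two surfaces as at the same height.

The faster flow above has the lower pressure; Bernoulli (same height) gives ΔP = ½ρ(v_up² − v_low²).
ΔP = ½·1.09·(87.1² − 69.0²) = 1540 Pa.
Lift = ΔP · A = 1540 × 4.40 = 6780 N.

F = 6.78 kN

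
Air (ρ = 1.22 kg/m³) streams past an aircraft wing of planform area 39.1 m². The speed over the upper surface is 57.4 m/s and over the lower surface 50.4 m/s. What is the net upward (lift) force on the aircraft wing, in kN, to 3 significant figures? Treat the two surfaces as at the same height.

From P + ½ρv² = const at equal height, P_low − P_up = ½ρ(v_up² − v_low²).
ΔP = ½·1.22·(57.4² − 50.4²) = 460 Pa.
Lift = ΔP · A = 460 × 39.1 = 18000 N.

18.0 kN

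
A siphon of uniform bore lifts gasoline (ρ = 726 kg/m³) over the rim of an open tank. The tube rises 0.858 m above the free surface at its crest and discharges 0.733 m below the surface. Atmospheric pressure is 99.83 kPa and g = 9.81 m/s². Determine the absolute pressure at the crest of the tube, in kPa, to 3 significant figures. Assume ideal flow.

The outlet speed comes from Torricelli: v = √(2g·0.733) = 3.79 m/s.
Continuity keeps v the same throughout the tube; from surface to crest, P_atm + 0 = P_top + ½ρv² + ρg·h_top.
P_top = 99830 − ½·726·3.79² − 726·9.81·0.858 = 88500 Pa.

P_top ≈ 88.5 kPa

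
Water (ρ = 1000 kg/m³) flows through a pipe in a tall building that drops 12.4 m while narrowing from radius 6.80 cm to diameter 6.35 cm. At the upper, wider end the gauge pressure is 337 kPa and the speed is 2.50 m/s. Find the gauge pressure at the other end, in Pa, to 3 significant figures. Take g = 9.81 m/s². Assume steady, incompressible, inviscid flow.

Mass conservation (A₁v₁ = A₂v₂) gives v₂ = 2.50 × 145/31.7 = 11.5 m/s.
Applying Bernoulli between the two ends and solving for P₂: P₂ = P₁ + ½ρ(v₁² − v₂²) − ρgΔh.
P₂ = 337000 + ½·1000·(2.50² − 11.5²) − 1000·9.81·(−12.4) = 337000 + (-62600) − (-122000) = 396000 Pa.

396000 Pa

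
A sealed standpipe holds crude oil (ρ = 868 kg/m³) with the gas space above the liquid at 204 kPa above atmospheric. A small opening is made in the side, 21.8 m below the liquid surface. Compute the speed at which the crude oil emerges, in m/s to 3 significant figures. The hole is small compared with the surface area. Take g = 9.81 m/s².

30.0 m/s

Take point 1 at the surface (v₁ ≈ 0) and point 2 at the hole (at atmospheric pressure). Bernoulli: P₁ + ρg h = P_atm + ½ρv₂².
With P₁ − P_atm = 204000 Pa, v₂ = √(2gh + 2ΔP/ρ) = √(2·9.81·21.8 + 2·204000/868) = 30.0 m/s.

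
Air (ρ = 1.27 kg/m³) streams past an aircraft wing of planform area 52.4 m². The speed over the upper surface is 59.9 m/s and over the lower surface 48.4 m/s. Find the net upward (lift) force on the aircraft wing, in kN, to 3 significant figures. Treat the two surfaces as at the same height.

F ≈ 41.4 kN

With equal heights on the two surfaces, Bernoulli gives P_lower − P_upper = ½ρ(v_upper² − v_lower²).
ΔP = ½·1.27·(59.9² − 48.4²) = 791 Pa.
Lift = ΔP · A = 791 × 52.4 = 41400 N.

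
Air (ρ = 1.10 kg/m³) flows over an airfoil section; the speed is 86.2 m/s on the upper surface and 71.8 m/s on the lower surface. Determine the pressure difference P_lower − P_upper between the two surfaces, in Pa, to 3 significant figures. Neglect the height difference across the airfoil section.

1250 Pa

Bernoulli (same height): P_lower − P_upper = ½ρ(v_upper² − v_lower²).
ΔP = ½·1.10·(86.2² − 71.8²) = 1250 Pa.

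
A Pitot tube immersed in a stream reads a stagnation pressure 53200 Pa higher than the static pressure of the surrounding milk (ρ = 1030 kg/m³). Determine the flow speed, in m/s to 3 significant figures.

10.2 m/s

Bernoulli between the free stream and the stagnation point: ½ρv² = P_stag − P_static.
v = √(2ΔP/ρ) = √(2·53200/1030) = 10.2 m/s.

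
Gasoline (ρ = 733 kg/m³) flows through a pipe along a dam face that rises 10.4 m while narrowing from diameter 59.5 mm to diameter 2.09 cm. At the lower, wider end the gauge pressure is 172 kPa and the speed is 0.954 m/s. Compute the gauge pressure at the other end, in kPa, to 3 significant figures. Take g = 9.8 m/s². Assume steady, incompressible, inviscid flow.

Mass conservation (A₁v₁ = A₂v₂) gives v₂ = 0.954 × 27.8/3.43 = 7.73 m/s.
Energy conservation along the streamline gives P₂ = P₁ − ½ρ(v₂² − v₁²) − ρg(h₂ − h₁).
P₂ = 172000 + ½·733·(0.954² − 7.73²) − 733·9.8·(+10.4) = 172000 + (-21600) − (74700) = 75700 Pa.

75.7 kPa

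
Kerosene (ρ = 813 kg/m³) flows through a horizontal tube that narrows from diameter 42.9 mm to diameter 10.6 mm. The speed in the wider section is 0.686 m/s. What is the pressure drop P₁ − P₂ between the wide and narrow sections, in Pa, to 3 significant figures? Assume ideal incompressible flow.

ΔP = 51100 Pa

The volume flow rate is constant, so v₂ = (A₁/A₂)v₁ = (14.5/0.882)·0.686 = 11.2 m/s.
With no height change, Bernoulli's equation is P₁ + ½ρv₁² = P₂ + ½ρv₂².
P₁ − P₂ = ½·813·(11.2² − 0.686²) = ½·813·126 = 51100 Pa.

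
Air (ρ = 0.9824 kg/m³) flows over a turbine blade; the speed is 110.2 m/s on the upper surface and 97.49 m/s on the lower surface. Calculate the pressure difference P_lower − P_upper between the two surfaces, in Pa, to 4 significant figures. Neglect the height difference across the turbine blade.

1297 Pa

Bernoulli (same height): P_lower − P_upper = ½ρ(v_upper² − v_lower²).
ΔP = ½·0.9824·(110.2² − 97.49²) = 1297 Pa.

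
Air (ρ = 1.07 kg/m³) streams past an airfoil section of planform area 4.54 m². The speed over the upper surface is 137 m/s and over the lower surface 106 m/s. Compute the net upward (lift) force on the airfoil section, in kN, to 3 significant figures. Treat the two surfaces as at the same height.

F ≈ 18.3 kN

With equal heights on the two surfaces, Bernoulli gives P_lower − P_upper = ½ρ(v_upper² − v_lower²).
ΔP = ½·1.07·(137² − 106²) = 4030 Pa.
Lift = ΔP · A = 4030 × 4.54 = 18300 N.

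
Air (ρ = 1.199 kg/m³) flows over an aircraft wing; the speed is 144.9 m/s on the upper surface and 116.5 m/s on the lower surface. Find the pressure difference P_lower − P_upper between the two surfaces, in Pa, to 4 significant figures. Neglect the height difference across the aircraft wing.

Bernoulli (same height): P_lower − P_upper = ½ρ(v_upper² − v_lower²).
ΔP = ½·1.199·(144.9² − 116.5²) = 4451 Pa.

ΔP ≈ 4451 Pa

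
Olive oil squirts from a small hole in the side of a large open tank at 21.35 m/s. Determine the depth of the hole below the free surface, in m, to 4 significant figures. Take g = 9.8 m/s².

h ≈ 23.26 m

Torricelli: v = √(2gh), so h = v²/(2g).
h = 21.35²/(2·9.8) = 455.8/19.60 = 23.26 m.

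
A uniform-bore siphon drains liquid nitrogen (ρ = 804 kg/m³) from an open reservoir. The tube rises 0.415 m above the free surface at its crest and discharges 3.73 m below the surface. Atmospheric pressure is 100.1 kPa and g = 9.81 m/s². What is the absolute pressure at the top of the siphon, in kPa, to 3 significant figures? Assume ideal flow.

67.4 kPa

From the surface to the outlet (both open to atmosphere, surface at rest): v = √(2g·h_out) = √(2·9.81·3.73) = 8.55 m/s.
The bore is uniform, so the speed at the crest is the same v. Bernoulli surface→crest: P_atm = P_top + ½ρv² + ρg·h_top.
P_top = 100100 − ½·804·8.55² − 804·9.81·0.415 = 67400 Pa.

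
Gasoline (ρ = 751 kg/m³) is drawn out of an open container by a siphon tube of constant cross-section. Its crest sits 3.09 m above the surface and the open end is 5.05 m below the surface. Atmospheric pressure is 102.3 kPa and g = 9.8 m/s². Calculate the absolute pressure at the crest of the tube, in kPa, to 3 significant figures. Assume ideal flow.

From the surface to the outlet (both open to atmosphere, surface at rest): v = √(2g·h_out) = √(2·9.8·5.05) = 9.95 m/s.
The bore is uniform, so the speed at the crest is the same v. Bernoulli surface→crest: P_atm = P_top + ½ρv² + ρg·h_top.
P_top = 102300 − ½·751·9.95² − 751·9.8·3.09 = 42400 Pa.

P_top ≈ 42.4 kPa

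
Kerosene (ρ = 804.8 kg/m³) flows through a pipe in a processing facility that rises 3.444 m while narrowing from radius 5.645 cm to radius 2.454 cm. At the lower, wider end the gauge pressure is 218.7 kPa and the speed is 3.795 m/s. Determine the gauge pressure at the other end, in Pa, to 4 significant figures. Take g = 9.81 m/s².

35030 Pa

Continuity gives A₁v₁ = A₂v₂, so v₂ = (100.1 cm²)/(18.92 cm²) × 3.795 m/s = 20.08 m/s.
Applying Bernoulli between the two ends and solving for P₂: P₂ = P₁ + ½ρ(v₁² − v₂²) − ρgΔh.
P₂ = 218700 + ½·804.8·(3.795² − 20.08²) − 804.8·9.81·(+3.444) = 218700 + (-156500) − (27190) = 35030 Pa.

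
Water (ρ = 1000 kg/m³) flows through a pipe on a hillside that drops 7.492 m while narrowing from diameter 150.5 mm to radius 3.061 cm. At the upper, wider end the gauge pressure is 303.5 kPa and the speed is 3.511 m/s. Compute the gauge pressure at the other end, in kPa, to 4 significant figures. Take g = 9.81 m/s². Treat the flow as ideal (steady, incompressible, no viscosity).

P₂ = 158.0 kPa

The volume flow rate is constant, so v₂ = (A₁/A₂)v₁ = (177.9/29.44)·3.511 = 21.22 m/s.
Bernoulli: P₁ + ½ρv₁² + ρg h₁ = P₂ + ½ρv₂² + ρg h₂, so P₂ = P₁ + ½ρ(v₁² − v₂²) − ρg(h₂ − h₁).
P₂ = 303500 + ½·1000·(3.511² − 21.22²) − 1000·9.81·(−7.492) = 303500 + (-219000) − (-73500) = 158000 Pa.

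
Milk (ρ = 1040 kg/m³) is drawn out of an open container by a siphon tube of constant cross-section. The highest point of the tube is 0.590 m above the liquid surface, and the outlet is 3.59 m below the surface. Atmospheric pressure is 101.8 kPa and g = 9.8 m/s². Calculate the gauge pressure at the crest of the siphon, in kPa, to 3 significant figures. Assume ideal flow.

The outlet speed comes from Torricelli: v = √(2g·3.59) = 8.39 m/s.
Continuity keeps v the same throughout the tube; from surface to crest, P_atm + 0 = P_top + ½ρv² + ρg·h_top.
P_top = 101800 − ½·1040·8.39² − 1040·9.8·0.590 = 59200 Pa. So P_gauge = P_top − P_atm = -42600 Pa.

P_gauge = -42.6 kPa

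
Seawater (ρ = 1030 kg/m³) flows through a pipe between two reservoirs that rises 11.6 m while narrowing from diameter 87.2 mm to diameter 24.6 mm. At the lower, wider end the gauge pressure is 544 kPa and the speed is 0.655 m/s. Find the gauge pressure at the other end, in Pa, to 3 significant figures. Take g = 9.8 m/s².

By continuity, v₂ = v₁·A₁/A₂ = 0.655·(59.7/4.75) = 8.23 m/s.
Applying Bernoulli between the two ends and solving for P₂: P₂ = P₁ + ½ρ(v₁² − v₂²) − ρgΔh.
P₂ = 544000 + ½·1030·(0.655² − 8.23²) − 1030·9.8·(+11.6) = 544000 + (-34700) − (117000) = 392000 Pa.

P₂ = 392000 Pa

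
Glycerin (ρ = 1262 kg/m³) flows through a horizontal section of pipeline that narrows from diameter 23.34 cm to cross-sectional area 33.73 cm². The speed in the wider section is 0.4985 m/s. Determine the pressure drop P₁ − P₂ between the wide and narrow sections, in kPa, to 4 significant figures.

Mass conservation (A₁v₁ = A₂v₂) gives v₂ = 0.4985 × 427.9/33.73 = 6.323 m/s.
The pipe is horizontal, so Bernoulli reduces to P₁ + ½ρv₁² = P₂ + ½ρv₂².
P₁ − P₂ = ½·1262·(6.323² − 0.4985²) = ½·1262·39.73 = 25070 Pa.

ΔP ≈ 25.07 kPa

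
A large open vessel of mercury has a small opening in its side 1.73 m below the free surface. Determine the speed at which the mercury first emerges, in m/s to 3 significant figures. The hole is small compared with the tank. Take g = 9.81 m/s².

v = 5.83 m/s

Bernoulli from surface to hole (P equal, v_surface ≈ 0): v = √(2gh) = √(2×9.81×1.73) = 5.83 m/s.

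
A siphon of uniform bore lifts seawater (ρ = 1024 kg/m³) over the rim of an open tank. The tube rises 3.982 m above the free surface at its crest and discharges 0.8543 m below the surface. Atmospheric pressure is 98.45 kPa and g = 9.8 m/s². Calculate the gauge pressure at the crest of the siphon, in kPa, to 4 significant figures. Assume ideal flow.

P_gauge ≈ -48.53 kPa

Bernoulli surface→outlet gives ½v² = g·h_out, so v = √(2·9.8·0.8543) = 4.092 m/s.
Continuity keeps v the same throughout the tube; from surface to crest, P_atm + 0 = P_top + ½ρv² + ρg·h_top.
P_top = 98450 − ½·1024·4.092² − 1024·9.8·3.982 = 49920 Pa. So P_gauge = P_top − P_atm = -48530 Pa.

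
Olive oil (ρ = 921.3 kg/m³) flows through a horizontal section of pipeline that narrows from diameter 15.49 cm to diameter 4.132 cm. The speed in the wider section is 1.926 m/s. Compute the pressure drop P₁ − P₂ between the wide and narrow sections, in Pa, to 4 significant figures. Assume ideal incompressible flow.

ΔP ≈ 335800 Pa

Continuity gives A₁v₁ = A₂v₂, so v₂ = (188.4 cm²)/(13.41 cm²) × 1.926 m/s = 27.07 m/s.
With no height change, Bernoulli's equation is P₁ + ½ρv₁² = P₂ + ½ρv₂².
P₁ − P₂ = ½·921.3·(27.07² − 1.926²) = ½·921.3·728.9 = 335800 Pa.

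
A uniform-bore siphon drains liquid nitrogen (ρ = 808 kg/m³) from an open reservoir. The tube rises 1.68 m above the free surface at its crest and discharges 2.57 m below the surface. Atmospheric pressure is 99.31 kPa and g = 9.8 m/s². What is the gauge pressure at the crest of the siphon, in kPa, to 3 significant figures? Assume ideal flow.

Bernoulli surface→outlet gives ½v² = g·h_out, so v = √(2·9.8·2.57) = 7.10 m/s.
With constant cross-section the crest speed equals v; applying Bernoulli from the surface up to the crest, P_top = P_atm − ½ρv² − ρg·h_top.
P_top = 99310 − ½·808·7.10² − 808·9.8·1.68 = 65700 Pa. So P_gauge = P_top − P_atm = -33700 Pa.

P_gauge ≈ -33.7 kPa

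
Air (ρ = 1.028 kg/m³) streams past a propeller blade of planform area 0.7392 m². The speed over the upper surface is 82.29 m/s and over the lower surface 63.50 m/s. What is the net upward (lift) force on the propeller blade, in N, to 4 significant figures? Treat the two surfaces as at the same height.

F ≈ 1041 N

With equal heights on the two surfaces, Bernoulli gives P_lower − P_upper = ½ρ(v_upper² − v_lower²).
ΔP = ½·1.028·(82.29² − 63.50²) = 1408 Pa.
Lift = ΔP · A = 1408 × 0.7392 = 1041 N.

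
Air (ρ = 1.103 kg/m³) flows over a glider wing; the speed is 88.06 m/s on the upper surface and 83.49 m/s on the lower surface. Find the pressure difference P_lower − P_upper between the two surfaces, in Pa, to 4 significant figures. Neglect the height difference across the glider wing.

ΔP ≈ 432.4 Pa

With negligible Δh, P + ½ρv² is constant, so P_low − P_up = ½ρ(v_up² − v_low²).
ΔP = ½·1.103·(88.06² − 83.49²) = 432.4 Pa.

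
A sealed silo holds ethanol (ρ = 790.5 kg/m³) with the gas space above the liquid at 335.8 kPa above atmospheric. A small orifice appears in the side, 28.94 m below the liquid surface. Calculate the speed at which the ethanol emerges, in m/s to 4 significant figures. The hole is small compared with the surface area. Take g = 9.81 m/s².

37.65 m/s

Take point 1 at the surface (v₁ ≈ 0) and point 2 at the hole (at atmospheric pressure). Bernoulli: P₁ + ρg h = P_atm + ½ρv₂².
With P₁ − P_atm = 335800 Pa, v₂ = √(2gh + 2ΔP/ρ) = √(2·9.81·28.94 + 2·335800/790.5) = 37.65 m/s.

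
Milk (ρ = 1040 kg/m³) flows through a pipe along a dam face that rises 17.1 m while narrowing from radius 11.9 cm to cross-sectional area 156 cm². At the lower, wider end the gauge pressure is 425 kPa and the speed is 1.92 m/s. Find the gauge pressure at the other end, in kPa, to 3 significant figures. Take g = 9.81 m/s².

237 kPa

By continuity, v₂ = v₁·A₁/A₂ = 1.92·(445/156) = 5.48 m/s.
Energy conservation along the streamline gives P₂ = P₁ − ½ρ(v₂² − v₁²) − ρg(h₂ − h₁).
P₂ = 425000 + ½·1040·(1.92² − 5.48²) − 1040·9.81·(+17.1) = 425000 + (-13700) − (174000) = 237000 Pa.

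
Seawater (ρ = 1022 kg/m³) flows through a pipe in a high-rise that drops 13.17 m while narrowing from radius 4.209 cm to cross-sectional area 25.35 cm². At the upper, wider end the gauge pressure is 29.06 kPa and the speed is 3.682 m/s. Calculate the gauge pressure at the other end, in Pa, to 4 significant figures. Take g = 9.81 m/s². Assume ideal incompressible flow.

The volume flow rate is constant, so v₂ = (A₁/A₂)v₁ = (55.66/25.35)·3.682 = 8.084 m/s.
Energy conservation along the streamline gives P₂ = P₁ − ½ρ(v₂² − v₁²) − ρg(h₂ − h₁).
P₂ = 29060 + ½·1022·(3.682² − 8.084²) − 1022·9.81·(−13.17) = 29060 + (-26460) − (-132000) = 134600 Pa.

134600 Pa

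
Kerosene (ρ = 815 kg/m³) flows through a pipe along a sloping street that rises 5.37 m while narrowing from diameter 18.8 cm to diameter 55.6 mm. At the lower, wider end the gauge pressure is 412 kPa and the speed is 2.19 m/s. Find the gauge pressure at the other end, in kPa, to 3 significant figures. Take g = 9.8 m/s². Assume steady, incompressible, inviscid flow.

Mass conservation (A₁v₁ = A₂v₂) gives v₂ = 2.19 × 278/24.3 = 25.0 m/s.
Applying Bernoulli between the two ends and solving for P₂: P₂ = P₁ + ½ρ(v₁² − v₂²) − ρgΔh.
P₂ = 412000 + ½·815·(2.19² − 25.0²) − 815·9.8·(+5.37) = 412000 + (-254000) − (42900) = 116000 Pa.

P₂ ≈ 116 kPa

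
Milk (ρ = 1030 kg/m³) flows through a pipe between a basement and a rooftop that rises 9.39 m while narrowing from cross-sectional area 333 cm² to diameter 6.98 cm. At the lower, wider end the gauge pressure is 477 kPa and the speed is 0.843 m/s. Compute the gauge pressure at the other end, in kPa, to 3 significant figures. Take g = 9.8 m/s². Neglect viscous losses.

P₂ ≈ 355 kPa

By continuity, v₂ = v₁·A₁/A₂ = 0.843·(333/38.3) = 7.34 m/s.
Energy conservation along the streamline gives P₂ = P₁ − ½ρ(v₂² − v₁²) − ρg(h₂ − h₁).
P₂ = 477000 + ½·1030·(0.843² − 7.34²) − 1030·9.8·(+9.39) = 477000 + (-27400) − (94800) = 355000 Pa.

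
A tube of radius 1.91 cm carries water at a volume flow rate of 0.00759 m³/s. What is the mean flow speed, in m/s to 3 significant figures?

v ≈ 6.62 m/s

Q = 0.00759 m³/s = 0.00759 m³/s.
v = Q/A = 0.00759 / 0.00115 = 6.62 m/s.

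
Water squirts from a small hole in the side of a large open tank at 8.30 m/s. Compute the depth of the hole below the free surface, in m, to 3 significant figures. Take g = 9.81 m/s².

h ≈ 3.51 m

Inverting v = √(2gh) gives h = v² / 2g.
h = 8.30²/(2·9.81) = 68.9/19.62 = 3.51 m.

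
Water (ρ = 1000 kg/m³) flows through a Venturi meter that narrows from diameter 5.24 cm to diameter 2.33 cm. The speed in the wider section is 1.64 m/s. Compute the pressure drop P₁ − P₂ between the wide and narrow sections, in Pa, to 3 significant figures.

Continuity gives A₁v₁ = A₂v₂, so v₂ = (21.6 cm²)/(4.26 cm²) × 1.64 m/s = 8.29 m/s.
Bernoulli (h₁ = h₂): P₁ − P₂ = ½ρ(v₂² − v₁²).
P₁ − P₂ = ½·1000·(8.29² − 1.64²) = ½·1000·66.1 = 33100 Pa.

ΔP = 33100 Pa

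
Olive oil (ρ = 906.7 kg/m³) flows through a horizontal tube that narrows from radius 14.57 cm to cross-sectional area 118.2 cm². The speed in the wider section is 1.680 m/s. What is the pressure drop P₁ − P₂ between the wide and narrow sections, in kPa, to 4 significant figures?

ΔP ≈ 39.45 kPa

Continuity gives A₁v₁ = A₂v₂, so v₂ = (666.9 cm²)/(118.2 cm²) × 1.680 m/s = 9.479 m/s.
Along the horizontal streamline, P + ½ρv² is constant.
P₁ − P₂ = ½·906.7·(9.479² − 1.680²) = ½·906.7·87.03 = 39450 Pa.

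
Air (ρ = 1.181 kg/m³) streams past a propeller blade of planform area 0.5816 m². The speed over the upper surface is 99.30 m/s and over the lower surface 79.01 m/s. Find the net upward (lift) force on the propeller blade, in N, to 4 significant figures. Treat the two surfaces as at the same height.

With equal heights on the two surfaces, Bernoulli gives P_lower − P_upper = ½ρ(v_upper² − v_lower²).
ΔP = ½·1.181·(99.30² − 79.01²) = 2136 Pa.
Lift = ΔP · A = 2136 × 0.5816 = 1243 N.

F ≈ 1243 N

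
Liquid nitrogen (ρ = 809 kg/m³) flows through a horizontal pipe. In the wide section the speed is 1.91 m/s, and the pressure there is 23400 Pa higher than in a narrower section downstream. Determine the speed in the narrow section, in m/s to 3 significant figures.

With h₁ = h₂, rearranging Bernoulli gives v₂ = √(v₁² + 2ΔP/ρ).
v₂ = √(1.91² + 2·23400/809) = √(3.65 + 57.8) = 7.84 m/s.

v₂ ≈ 7.84 m/s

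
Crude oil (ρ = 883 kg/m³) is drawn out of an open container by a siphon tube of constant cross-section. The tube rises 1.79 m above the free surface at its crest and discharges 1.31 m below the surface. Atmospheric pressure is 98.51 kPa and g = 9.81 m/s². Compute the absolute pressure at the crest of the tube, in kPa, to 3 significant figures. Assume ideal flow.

P_top = 71.7 kPa

The outlet speed comes from Torricelli: v = √(2g·1.31) = 5.07 m/s.
The bore is uniform, so the speed at the crest is the same v. Bernoulli surface→crest: P_atm = P_top + ½ρv² + ρg·h_top.
P_top = 98510 − ½·883·5.07² − 883·9.81·1.79 = 71700 Pa.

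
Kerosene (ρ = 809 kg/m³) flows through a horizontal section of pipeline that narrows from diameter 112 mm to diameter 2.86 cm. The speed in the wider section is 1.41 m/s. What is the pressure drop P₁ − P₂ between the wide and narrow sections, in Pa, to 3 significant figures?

ΔP ≈ 188000 Pa

By continuity, v₂ = v₁·A₁/A₂ = 1.41·(98.5/6.42) = 21.6 m/s.
Bernoulli (h₁ = h₂): P₁ − P₂ = ½ρ(v₂² − v₁²).
P₁ − P₂ = ½·809·(21.6² − 1.41²) = ½·809·466 = 188000 Pa.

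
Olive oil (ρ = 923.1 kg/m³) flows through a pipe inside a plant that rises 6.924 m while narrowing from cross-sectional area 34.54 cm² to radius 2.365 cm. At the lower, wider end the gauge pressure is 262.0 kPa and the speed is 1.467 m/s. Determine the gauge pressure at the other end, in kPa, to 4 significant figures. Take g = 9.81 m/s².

P₂ ≈ 196.5 kPa

Continuity gives A₁v₁ = A₂v₂, so v₂ = (34.54 cm²)/(17.57 cm²) × 1.467 m/s = 2.884 m/s.
Applying Bernoulli between the two ends and solving for P₂: P₂ = P₁ + ½ρ(v₁² − v₂²) − ρgΔh.
P₂ = 262000 + ½·923.1·(1.467² − 2.884²) − 923.1·9.81·(+6.924) = 262000 + (-2845) − (62700) = 196500 Pa.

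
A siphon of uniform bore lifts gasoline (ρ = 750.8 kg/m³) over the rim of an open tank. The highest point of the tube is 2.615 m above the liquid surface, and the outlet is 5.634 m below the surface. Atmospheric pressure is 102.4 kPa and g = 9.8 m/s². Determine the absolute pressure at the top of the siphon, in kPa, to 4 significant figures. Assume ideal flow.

From the surface to the outlet (both open to atmosphere, surface at rest): v = √(2g·h_out) = √(2·9.8·5.634) = 10.51 m/s.
Continuity keeps v the same throughout the tube; from surface to crest, P_atm + 0 = P_top + ½ρv² + ρg·h_top.
P_top = 102400 − ½·750.8·10.51² − 750.8·9.8·2.615 = 41710 Pa.

41.71 kPa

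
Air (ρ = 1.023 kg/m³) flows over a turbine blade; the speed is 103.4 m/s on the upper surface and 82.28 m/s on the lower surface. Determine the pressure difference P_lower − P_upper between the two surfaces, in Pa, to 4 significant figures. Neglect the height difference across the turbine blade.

With negligible Δh, P + ½ρv² is constant, so P_low − P_up = ½ρ(v_up² − v_low²).
ΔP = ½·1.023·(103.4² − 82.28²) = 2006 Pa.

ΔP = 2006 Pa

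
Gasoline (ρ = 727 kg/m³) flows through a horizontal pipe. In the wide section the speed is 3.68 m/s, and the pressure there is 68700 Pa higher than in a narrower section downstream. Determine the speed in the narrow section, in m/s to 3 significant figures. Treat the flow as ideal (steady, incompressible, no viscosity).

With h₁ = h₂, rearranging Bernoulli gives v₂ = √(v₁² + 2ΔP/ρ).
v₂ = √(3.68² + 2·68700/727) = √(13.5 + 189) = 14.2 m/s.

14.2 m/s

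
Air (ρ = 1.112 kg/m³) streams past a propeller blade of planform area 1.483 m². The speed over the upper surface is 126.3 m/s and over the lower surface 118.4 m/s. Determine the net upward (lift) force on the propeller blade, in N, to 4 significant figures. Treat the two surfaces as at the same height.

With equal heights on the two surfaces, Bernoulli gives P_lower − P_upper = ½ρ(v_upper² − v_lower²).
ΔP = ½·1.112·(126.3² − 118.4²) = 1075 Pa.
Lift = ΔP · A = 1075 × 1.483 = 1594 N.

F ≈ 1594 N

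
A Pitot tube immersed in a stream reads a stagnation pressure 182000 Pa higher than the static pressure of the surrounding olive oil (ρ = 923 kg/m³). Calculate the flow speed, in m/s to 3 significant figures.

v ≈ 19.9 m/s

The dynamic pressure equals the rise in static pressure at the stagnation point: ΔP = ½ρv².
v = √(2ΔP/ρ) = √(2·182000/923) = 19.9 m/s.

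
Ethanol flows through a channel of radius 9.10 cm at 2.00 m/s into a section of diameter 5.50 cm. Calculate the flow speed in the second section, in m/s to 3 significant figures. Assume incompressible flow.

21.9 m/s

The volume flow rate is constant, so v₂ = (A₁/A₂)v₁ = (260/23.8)·2.00 = 21.9 m/s.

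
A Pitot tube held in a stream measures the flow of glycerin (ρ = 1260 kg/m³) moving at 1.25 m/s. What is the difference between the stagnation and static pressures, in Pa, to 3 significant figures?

ΔP = 984 Pa

At the stagnation point the flow is brought to rest, so Bernoulli gives P_stag − P_static = ½ρv².
ΔP = ½·1260·1.25² = 984 Pa.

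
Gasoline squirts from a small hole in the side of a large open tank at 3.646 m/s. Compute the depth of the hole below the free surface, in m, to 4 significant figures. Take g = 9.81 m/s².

Inverting v = √(2gh) gives h = v² / 2g.
h = 3.646²/(2·9.81) = 13.29/19.62 = 0.6775 m.

0.6775 m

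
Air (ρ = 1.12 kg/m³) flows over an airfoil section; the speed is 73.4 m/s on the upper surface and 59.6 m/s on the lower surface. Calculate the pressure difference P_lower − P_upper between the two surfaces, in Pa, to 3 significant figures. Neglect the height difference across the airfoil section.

ΔP ≈ 1030 Pa

With negligible Δh, P + ½ρv² is constant, so P_low − P_up = ½ρ(v_up² − v_low²).
ΔP = ½·1.12·(73.4² − 59.6²) = 1030 Pa.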